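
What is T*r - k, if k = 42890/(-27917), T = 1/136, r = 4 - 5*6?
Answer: 2553599/1898356 ≈ 1.3452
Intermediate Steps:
r = -26 (r = 4 - 30 = -26)
T = 1/136 ≈ 0.0073529
k = -42890/27917 (k = 42890*(-1/27917) = -42890/27917 ≈ -1.5363)
T*r - k = (1/136)*(-26) - 1*(-42890/27917) = -13/68 + 42890/27917 = 2553599/1898356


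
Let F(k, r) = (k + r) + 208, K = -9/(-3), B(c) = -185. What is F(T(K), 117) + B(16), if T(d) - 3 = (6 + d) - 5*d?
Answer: 137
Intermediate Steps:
K = 3 (K = -9*(-⅓) = 3)
T(d) = 9 - 4*d (T(d) = 3 + ((6 + d) - 5*d) = 3 + (6 - 4*d) = 9 - 4*d)
F(k, r) = 208 + k + r
F(T(K), 117) + B(16) = (208 + (9 - 4*3) + 117) - 185 = (208 + (9 - 12) + 117) - 185 = (208 - 3 + 117) - 185 = 322 - 185 = 137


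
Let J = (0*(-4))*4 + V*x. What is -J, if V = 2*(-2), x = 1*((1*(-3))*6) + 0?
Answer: -72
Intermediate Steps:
x = -18 (x = 1*(-3*6) + 0 = 1*(-18) + 0 = -18 + 0 = -18)
V = -4
J = 72 (J = (0*(-4))*4 - 4*(-18) = 0*4 + 72 = 0 + 72 = 72)
-J = -1*72 = -72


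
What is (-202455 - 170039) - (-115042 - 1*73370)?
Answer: -184082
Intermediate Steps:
(-202455 - 170039) - (-115042 - 1*73370) = -372494 - (-115042 - 73370) = -372494 - 1*(-188412) = -372494 + 188412 = -184082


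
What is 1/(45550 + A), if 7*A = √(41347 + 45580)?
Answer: 2231950/101665235573 - 7*√86927/101665235573 ≈ 2.1934e-5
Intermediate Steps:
A = √86927/7 (A = √(41347 + 45580)/7 = √86927/7 ≈ 42.119)
1/(45550 + A) = 1/(45550 + √86927/7)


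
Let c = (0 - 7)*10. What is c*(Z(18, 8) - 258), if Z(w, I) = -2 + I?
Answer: 17640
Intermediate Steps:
c = -70 (c = -7*10 = -70)
c*(Z(18, 8) - 258) = -70*((-2 + 8) - 258) = -70*(6 - 258) = -70*(-252) = 17640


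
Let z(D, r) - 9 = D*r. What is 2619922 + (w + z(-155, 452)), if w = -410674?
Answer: 2139197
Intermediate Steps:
z(D, r) = 9 + D*r
2619922 + (w + z(-155, 452)) = 2619922 + (-410674 + (9 - 155*452)) = 2619922 + (-410674 + (9 - 70060)) = 2619922 + (-410674 - 70051) = 2619922 - 480725 = 2139197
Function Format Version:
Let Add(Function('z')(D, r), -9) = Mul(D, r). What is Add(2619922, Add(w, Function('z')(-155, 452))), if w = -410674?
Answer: 2139197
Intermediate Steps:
Function('z')(D, r) = Add(9, Mul(D, r))
Add(2619922, Add(w, Function('z')(-155, 452))) = Add(2619922, Add(-410674, Add(9, Mul(-155, 452)))) = Add(2619922, Add(-410674, Add(9, -70060))) = Add(2619922, Add(-410674, -70051)) = Add(2619922, -480725) = 2139197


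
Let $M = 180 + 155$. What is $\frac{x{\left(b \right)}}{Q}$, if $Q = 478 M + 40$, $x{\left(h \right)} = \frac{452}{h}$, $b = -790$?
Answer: $- \frac{113}{31633575} \approx -3.5722 \cdot 10^{-6}$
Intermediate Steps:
$M = 335$
$Q = 160170$ ($Q = 478 \cdot 335 + 40 = 160130 + 40 = 160170$)
$\frac{x{\left(b \right)}}{Q} = \frac{452 \frac{1}{-790}}{160170} = 452 \left(- \frac{1}{790}\right) \frac{1}{160170} = \left(- \frac{226}{395}\right) \frac{1}{160170} = - \frac{113}{31633575}$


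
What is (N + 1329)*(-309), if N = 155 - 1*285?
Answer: -370491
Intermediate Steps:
N = -130 (N = 155 - 285 = -130)
(N + 1329)*(-309) = (-130 + 1329)*(-309) = 1199*(-309) = -370491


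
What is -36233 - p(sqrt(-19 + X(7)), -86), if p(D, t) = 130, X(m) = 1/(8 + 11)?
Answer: -36363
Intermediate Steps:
X(m) = 1/19
-36233 - p(sqrt(-19 + X(7)), -86) = -36233 - 1*130 = -36233 - 130 = -36363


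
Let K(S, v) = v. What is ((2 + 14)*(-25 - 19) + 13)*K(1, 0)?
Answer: 0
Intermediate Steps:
((2 + 14)*(-25 - 19) + 13)*K(1, 0) = ((2 + 14)*(-25 - 19) + 13)*0 = (16*(-44) + 13)*0 = (-704 + 13)*0 = -691*0 = 0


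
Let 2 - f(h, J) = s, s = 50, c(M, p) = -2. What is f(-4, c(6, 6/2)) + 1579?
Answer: 1531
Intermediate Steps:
f(h, J) = -48 (f(h, J) = 2 - 1*50 = 2 - 50 = -48)
f(-4, c(6, 6/2)) + 1579 = -48 + 1579 = 1531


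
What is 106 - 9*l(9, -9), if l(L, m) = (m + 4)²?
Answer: -119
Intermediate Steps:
l(L, m) = (4 + m)²
106 - 9*l(9, -9) = 106 - 9*(4 - 9)² = 106 - 9*(-5)² = 106 - 9*25 = 106 - 225 = -119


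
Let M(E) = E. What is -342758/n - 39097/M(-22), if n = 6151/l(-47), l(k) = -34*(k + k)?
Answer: -23859514849/135322 ≈ -1.7632e+5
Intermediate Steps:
l(k) = -68*k
n = 6151/3196 (n = 6151/((-68*(-47))) = 6151/3196 ≈ 1.9246)
-342758/n - 39097/M(-22) = -342758/6151/3196 - 39097/(-22) = -342758*3196/6151 - 39097*(-1/22) = -1095454568/6151 + 39097/22 = -23859514849/135322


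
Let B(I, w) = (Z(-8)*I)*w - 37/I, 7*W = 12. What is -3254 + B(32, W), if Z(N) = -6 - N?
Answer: -704579/224 ≈ -3145.4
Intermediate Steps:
W = 12/7 (W = (⅐)*12 = 12/7 ≈ 1.7143)
B(I, w) = -37/I + 2*I*w (B(I, w) = ((-6 - 1*(-8))*I)*w - 37/I = ((-6 + 8)*I)*w - 37/I = (2*I)*w - 37/I = 2*I*w - 37/I = -37/I + 2*I*w)
-3254 + B(32, W) = -3254 + (-37/32 + 2*32*(12/7)) = -3254 + (-37*1/32 + 768/7) = -3254 + (-37/32 + 768/7) = -3254 + 24317/224 = -704579/224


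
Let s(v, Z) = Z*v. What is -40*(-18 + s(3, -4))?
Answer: 1200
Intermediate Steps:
-40*(-18 + s(3, -4)) = -40*(-18 - 4*3) = -40*(-18 - 12) = -40*(-30) = 1200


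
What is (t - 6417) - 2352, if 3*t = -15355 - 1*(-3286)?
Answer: -12792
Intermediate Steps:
t = -4023 (t = (-15355 - 1*(-3286))/3 = (-15355 + 3286)/3 = (1/3)*(-12069) = -4023)
(t - 6417) - 2352 = (-4023 - 6417) - 2352 = -10440 - 2352 = -12792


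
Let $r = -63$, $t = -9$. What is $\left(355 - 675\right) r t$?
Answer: $-181440$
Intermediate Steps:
$\left(355 - 675\right) r t = \left(355 - 675\right) \left(\left(-63\right) \left(-9\right)\right) = \left(-320\right) 567 = -181440$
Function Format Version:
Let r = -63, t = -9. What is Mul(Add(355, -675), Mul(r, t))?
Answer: -181440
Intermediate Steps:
Mul(Add(355, -675), Mul(r, t)) = Mul(Add(355, -675), Mul(-63, -9)) = Mul(-320, 567) = -181440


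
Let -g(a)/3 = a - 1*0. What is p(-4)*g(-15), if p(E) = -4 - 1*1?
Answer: -225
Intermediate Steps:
g(a) = -3*a (g(a) = -3*(a - 1*0) = -3*(a + 0) = -3*a)
p(E) = -5 (p(E) = -4 - 1 = -5)
p(-4)*g(-15) = -(-15)*(-15) = -5*45 = -225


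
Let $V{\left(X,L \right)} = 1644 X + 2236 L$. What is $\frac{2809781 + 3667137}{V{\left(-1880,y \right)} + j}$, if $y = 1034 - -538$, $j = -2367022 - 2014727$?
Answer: $- \frac{6476918}{3957477} \approx -1.6366$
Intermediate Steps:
$j = -4381749$
$y = 1572$ ($y = 1034 + 538 = 1572$)
$\frac{2809781 + 3667137}{V{\left(-1880,y \right)} + j} = \frac{2809781 + 3667137}{\left(1644 \left(-1880\right) + 2236 \cdot 1572\right) - 4381749} = \frac{6476918}{\left(-3090720 + 3514992\right) - 4381749} = \frac{6476918}{424272 - 4381749} = \frac{6476918}{-3957477} = 6476918 \left(- \frac{1}{3957477}\right) = - \frac{6476918}{3957477}$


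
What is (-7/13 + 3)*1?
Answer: 32/13 ≈ 2.4615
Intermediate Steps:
(-7/13 + 3)*1 = (32/13)*1 = 32/13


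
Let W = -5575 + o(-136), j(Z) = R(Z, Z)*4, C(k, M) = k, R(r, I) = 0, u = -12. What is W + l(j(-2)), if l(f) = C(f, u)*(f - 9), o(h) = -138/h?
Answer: -379031/68 ≈ -5574.0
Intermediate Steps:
j(Z) = 0 (j(Z) = 0*4 = 0)
l(f) = f*(-9 + f) (l(f) = f*(f - 9) = f*(-9 + f))
W = -379031/68 (W = -5575 - 138/(-136) = -5575 - 138*(-1/136) = -5575 + 69/68 = -379031/68 ≈ -5574.0)
W + l(j(-2)) = -379031/68 + 0*(-9 + 0) = -379031/68 + 0*(-9) = -379031/68 + 0 = -379031/68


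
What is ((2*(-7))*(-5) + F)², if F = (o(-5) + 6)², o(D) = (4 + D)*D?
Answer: 36481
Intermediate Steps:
o(D) = D*(4 + D)
F = 121 (F = (-5*(4 - 5) + 6)² = (-5*(-1) + 6)² = (5 + 6)² = 11² = 121)
((2*(-7))*(-5) + F)² = ((2*(-7))*(-5) + 121)² = (-14*(-5) + 121)² = (70 + 121)² = 191² = 36481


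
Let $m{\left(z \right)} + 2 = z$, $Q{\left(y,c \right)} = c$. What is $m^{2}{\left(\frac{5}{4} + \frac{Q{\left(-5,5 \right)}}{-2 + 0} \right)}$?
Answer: $\frac{169}{16} \approx 10.563$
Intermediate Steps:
$m{\left(z \right)} = -2 + z$
$m^{2}{\left(\frac{5}{4} + \frac{Q{\left(-5,5 \right)}}{-2 + 0} \right)} = \left(-2 + \left(\frac{5}{4} + \frac{5}{-2 + 0}\right)\right)^{2} = \left(-2 + \left(5 \cdot \frac{1}{4} + \frac{5}{-2}\right)\right)^{2} = \left(-2 + \left(\frac{5}{4} + 5 \left(- \frac{1}{2}\right)\right)\right)^{2} = \left(-2 + \left(\frac{5}{4} - \frac{5}{2}\right)\right)^{2} = \left(-2 - \frac{5}{4}\right)^{2} = \left(- \frac{13}{4}\right)^{2} = \frac{169}{16}$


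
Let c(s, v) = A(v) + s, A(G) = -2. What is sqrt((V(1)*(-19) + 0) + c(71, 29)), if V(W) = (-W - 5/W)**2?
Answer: I*sqrt(615) ≈ 24.799*I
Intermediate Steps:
c(s, v) = -2 + s
sqrt((V(1)*(-19) + 0) + c(71, 29)) = sqrt((((5 + 1**2)**2/1**2)*(-19) + 0) + (-2 + 71)) = sqrt(((1*(5 + 1)**2)*(-19) + 0) + 69) = sqrt(((1*6**2)*(-19) + 0) + 69) = sqrt(((1*36)*(-19) + 0) + 69) = sqrt((36*(-19) + 0) + 69) = sqrt((-684 + 0) + 69) = sqrt(-684 + 69) = sqrt(-615) = I*sqrt(615)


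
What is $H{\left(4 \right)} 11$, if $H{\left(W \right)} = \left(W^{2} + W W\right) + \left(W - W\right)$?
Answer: $352$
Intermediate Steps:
$H{\left(W \right)} = 2 W^{2}$ ($H{\left(W \right)} = \left(W^{2} + W^{2}\right) + 0 = 2 W^{2} + 0 = 2 W^{2}$)
$H{\left(4 \right)} 11 = 2 \cdot 4^{2} \cdot 11 = 2 \cdot 16 \cdot 11 = 32 \cdot 11 = 352$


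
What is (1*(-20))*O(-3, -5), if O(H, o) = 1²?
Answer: -20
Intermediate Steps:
O(H, o) = 1
(1*(-20))*O(-3, -5) = (1*(-20))*1 = -20*1 = -20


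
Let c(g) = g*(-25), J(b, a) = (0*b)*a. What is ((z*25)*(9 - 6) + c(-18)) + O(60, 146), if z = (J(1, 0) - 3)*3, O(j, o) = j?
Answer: -165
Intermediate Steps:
J(b, a) = 0 (J(b, a) = 0*a = 0)
z = -9 (z = (0 - 3)*3 = -3*3 = -9)
c(g) = -25*g
((z*25)*(9 - 6) + c(-18)) + O(60, 146) = ((-9*25)*(9 - 6) - 25*(-18)) + 60 = (-225*3 + 450) + 60 = (-675 + 450) + 60 = -225 + 60 = -165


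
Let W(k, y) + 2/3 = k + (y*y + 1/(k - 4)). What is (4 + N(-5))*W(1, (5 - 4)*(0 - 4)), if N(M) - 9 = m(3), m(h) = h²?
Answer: 352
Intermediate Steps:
N(M) = 18 (N(M) = 9 + 3² = 9 + 9 = 18)
W(k, y) = -⅔ + k + y² + 1/(-4 + k) (W(k, y) = -⅔ + (k + (y*y + 1/(k - 4))) = -⅔ + (k + (y² + 1/(-4 + k))) = -⅔ + (k + y² + 1/(-4 + k)) = -⅔ + k + y² + 1/(-4 + k))
(4 + N(-5))*W(1, (5 - 4)*(0 - 4)) = (4 + 18)*((11/3 + 1² - 4*(0 - 4)²*(5 - 4)² - 14/3*1 + 1*((5 - 4)*(0 - 4))²)/(-4 + 1)) = 22*((11/3 + 1 - 4*(1*(-4))² - 14/3 + 1*(1*(-4))²)/(-3)) = 22*(-(11/3 + 1 - 4*(-4)² - 14/3 + 1*(-4)²)/3) = 22*(-(11/3 + 1 - 4*16 - 14/3 + 1*16)/3) = 22*(-(11/3 + 1 - 64 - 14/3 + 16)/3) = 22*(-⅓*(-48)) = 22*16 = 352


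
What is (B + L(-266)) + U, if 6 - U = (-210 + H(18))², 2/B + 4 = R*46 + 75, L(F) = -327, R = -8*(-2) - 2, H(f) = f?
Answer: -26587273/715 ≈ -37185.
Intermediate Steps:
R = 14 (R = 16 - 2 = 14)
B = 2/715 (B = 2/(-4 + (14*46 + 75)) = 2/(-4 + (644 + 75)) = 2/(-4 + 719) = 2/715 ≈ 0.0027972)
U = -36858 (U = 6 - (-210 + 18)² = 6 - 1*(-192)² = 6 - 1*36864 = 6 - 36864 = -36858)
(B + L(-266)) + U = (2/715 - 327) - 36858 = -233803/715 - 36858 = -26587273/715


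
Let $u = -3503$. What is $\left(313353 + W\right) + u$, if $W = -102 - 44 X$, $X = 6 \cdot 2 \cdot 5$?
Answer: $307108$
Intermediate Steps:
$X = 60$ ($X = 12 \cdot 5 = 60$)
$W = -2742$ ($W = -102 - 2640 = -2742$)
$\left(313353 + W\right) + u = \left(313353 - 2742\right) - 3503 = 310611 - 3503 = 307108$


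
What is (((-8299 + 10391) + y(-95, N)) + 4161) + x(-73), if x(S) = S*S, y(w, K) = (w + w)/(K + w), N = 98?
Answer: 34556/3 ≈ 11519.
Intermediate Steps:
y(w, K) = 2*w/(K + w) (y(w, K) = (2*w)/(K + w) = 2*w/(K + w))
x(S) = S**2
(((-8299 + 10391) + y(-95, N)) + 4161) + x(-73) = (((-8299 + 10391) + 2*(-95)/(98 - 95)) + 4161) + (-73)**2 = ((2092 + 2*(-95)/3) + 4161) + 5329 = ((2092 + 2*(-95)*(1/3)) + 4161) + 5329 = ((2092 - 190/3) + 4161) + 5329 = (6086/3 + 4161) + 5329 = 18569/3 + 5329 = 34556/3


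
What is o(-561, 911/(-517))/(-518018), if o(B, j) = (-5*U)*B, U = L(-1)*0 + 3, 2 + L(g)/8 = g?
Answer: -8415/518018 ≈ -0.016245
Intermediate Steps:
L(g) = -16 + 8*g
U = 3 (U = (-16 + 8*(-1))*0 + 3 = (-16 - 8)*0 + 3 = -24*0 + 3 = 0 + 3 = 3)
o(B, j) = -15*B (o(B, j) = (-5*3)*B = -15*B)
o(-561, 911/(-517))/(-518018) = -15*(-561)/(-518018) = 8415*(-1/518018) = -8415/518018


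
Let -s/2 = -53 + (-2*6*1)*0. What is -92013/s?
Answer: -92013/106 ≈ -868.05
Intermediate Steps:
s = 106 (s = -2*(-53 + (-2*6*1)*0) = -2*(-53 - 12*1*0) = -2*(-53 - 12*0) = -2*(-53 + 0) = -2*(-53) = 106)
-92013/s = -92013/106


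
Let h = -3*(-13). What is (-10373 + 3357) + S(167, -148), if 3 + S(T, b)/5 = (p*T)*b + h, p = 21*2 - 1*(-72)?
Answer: -14094956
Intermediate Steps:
p = 114 (p = 42 + 72 = 114)
h = 39
S(T, b) = 180 + 570*T*b (S(T, b) = -15 + 5*((114*T)*b + 39) = -15 + 5*(114*T*b + 39) = -15 + 5*(39 + 114*T*b) = -15 + (195 + 570*T*b) = 180 + 570*T*b)
(-10373 + 3357) + S(167, -148) = (-10373 + 3357) + (180 + 570*167*(-148)) = -7016 + (180 - 14088120) = -7016 - 14087940 = -14094956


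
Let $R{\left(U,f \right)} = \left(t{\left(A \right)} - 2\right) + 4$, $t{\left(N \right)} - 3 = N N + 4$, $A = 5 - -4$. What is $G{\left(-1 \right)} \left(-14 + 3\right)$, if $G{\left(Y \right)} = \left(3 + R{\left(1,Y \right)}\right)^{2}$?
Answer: $-95139$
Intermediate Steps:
$A = 9$ ($A = 5 + 4 = 9$)
$t{\left(N \right)} = 7 + N^{2}$ ($t{\left(N \right)} = 3 + \left(N N + 4\right) = 3 + \left(N^{2} + 4\right) = 3 + \left(4 + N^{2}\right) = 7 + N^{2}$)
$R{\left(U,f \right)} = 90$ ($R{\left(U,f \right)} = \left(\left(7 + 9^{2}\right) - 2\right) + 4 = \left(\left(7 + 81\right) - 2\right) + 4 = \left(88 - 2\right) + 4 = 86 + 4 = 90$)
$G{\left(Y \right)} = 8649$ ($G{\left(Y \right)} = \left(3 + 90\right)^{2} = 93^{2} = 8649$)
$G{\left(-1 \right)} \left(-14 + 3\right) = 8649 \left(-14 + 3\right) = 8649 \left(-11\right) = -95139$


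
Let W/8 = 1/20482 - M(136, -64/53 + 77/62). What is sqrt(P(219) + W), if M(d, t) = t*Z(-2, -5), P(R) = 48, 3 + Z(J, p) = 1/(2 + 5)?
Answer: 2*sqrt(70469735574073)/2403709 ≈ 6.9847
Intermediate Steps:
Z(J, p) = -20/7 (Z(J, p) = -3 + 1/(2 + 5) = -3 + 1/7 = -20/7)
M(d, t) = -20*t/7 (M(d, t) = t*(-20/7) = -20*t/7)
W = 13232092/16825963 (W = 8*(1/20482 - (-20)*(-64/53 + 77/62)/7) = 8*(1/20482 - (-20)*113/(7*3286)) = 8*(1/20482 - 1*(-1130/11501)) = 8*(1/20482 + 1130/11501) = 8*(3308023/33651926) = 13232092/16825963 ≈ 0.78641)
sqrt(P(219) + W) = sqrt(48 + 13232092/16825963) = sqrt(820878316/16825963) = 2*sqrt(70469735574073)/2403709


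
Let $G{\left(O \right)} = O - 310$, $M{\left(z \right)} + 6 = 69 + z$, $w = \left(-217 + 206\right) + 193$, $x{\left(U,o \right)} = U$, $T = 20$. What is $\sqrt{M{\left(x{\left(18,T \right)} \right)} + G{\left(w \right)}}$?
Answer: $i \sqrt{47} \approx 6.8557 i$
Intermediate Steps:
$w = 182$ ($w = -11 + 193 = 182$)
$M{\left(z \right)} = 63 + z$ ($M{\left(z \right)} = -6 + \left(69 + z\right) = 63 + z$)
$G{\left(O \right)} = -310 + O$
$\sqrt{M{\left(x{\left(18,T \right)} \right)} + G{\left(w \right)}} = \sqrt{\left(63 + 18\right) + \left(-310 + 182\right)} = \sqrt{81 - 128} = \sqrt{-47} = i \sqrt{47}$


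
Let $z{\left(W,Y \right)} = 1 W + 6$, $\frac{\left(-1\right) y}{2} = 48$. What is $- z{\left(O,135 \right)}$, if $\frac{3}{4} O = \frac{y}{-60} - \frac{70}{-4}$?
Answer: $- \frac{472}{15} \approx -31.467$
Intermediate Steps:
$y = -96$ ($y = \left(-2\right) 48 = -96$)
$O = \frac{382}{15}$ ($O = \frac{4 \left(- \frac{96}{-60} - \frac{70}{-4}\right)}{3} = \frac{4 \left(\left(-96\right) \left(- \frac{1}{60}\right) - - \frac{35}{2}\right)}{3} = \frac{4 \left(\frac{8}{5} + \frac{35}{2}\right)}{3} = \frac{4}{3} \cdot \frac{191}{10} = \frac{382}{15} \approx 25.467$)
$z{\left(W,Y \right)} = 6 + W$ ($z{\left(W,Y \right)} = W + 6 = 6 + W$)
$- z{\left(O,135 \right)} = - (6 + \frac{382}{15}) = \left(-1\right) \frac{472}{15} = - \frac{472}{15}$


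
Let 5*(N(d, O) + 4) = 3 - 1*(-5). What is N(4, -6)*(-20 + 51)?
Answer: -372/5 ≈ -74.400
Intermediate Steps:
N(d, O) = -12/5 (N(d, O) = -4 + (3 - 1*(-5))/5 = -4 + (3 + 5)/5 = -4 + (⅕)*8 = -4 + 8/5 = -12/5)
N(4, -6)*(-20 + 51) = -12*(-20 + 51)/5 = -12/5*31 = -372/5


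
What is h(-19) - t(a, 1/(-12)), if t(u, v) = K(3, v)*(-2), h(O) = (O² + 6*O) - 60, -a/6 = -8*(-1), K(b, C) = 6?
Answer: 199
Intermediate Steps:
a = -48 (a = -(-48)*(-1) = -6*8 = -48)
h(O) = -60 + O² + 6*O
t(u, v) = -12 (t(u, v) = 6*(-2) = -12)
h(-19) - t(a, 1/(-12)) = (-60 + (-19)² + 6*(-19)) - 1*(-12) = (-60 + 361 - 114) + 12 = 187 + 12 = 199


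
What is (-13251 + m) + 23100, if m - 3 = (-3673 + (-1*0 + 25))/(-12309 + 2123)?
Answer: 50178060/5093 ≈ 9852.4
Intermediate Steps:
m = 17103/5093 (m = 3 + (-3673 + (-1*0 + 25))/(-12309 + 2123) = 3 + (-3673 + (0 + 25))/(-10186) = 3 + (-3673 + 25)*(-1/10186) = 3 - 3648*(-1/10186) = 3 + 1824/5093 = 17103/5093 ≈ 3.3581)
(-13251 + m) + 23100 = (-13251 + 17103/5093) + 23100 = -67470240/5093 + 23100 = 50178060/5093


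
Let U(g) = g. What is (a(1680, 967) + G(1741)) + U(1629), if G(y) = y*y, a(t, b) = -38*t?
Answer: 2968870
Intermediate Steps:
G(y) = y²
(a(1680, 967) + G(1741)) + U(1629) = (-38*1680 + 1741²) + 1629 = (-63840 + 3031081) + 1629 = 2967241 + 1629 = 2968870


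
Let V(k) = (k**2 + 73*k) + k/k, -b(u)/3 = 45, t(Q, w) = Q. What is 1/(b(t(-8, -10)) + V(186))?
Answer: 1/48040 ≈ 2.0816e-5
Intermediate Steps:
b(u) = -135 (b(u) = -3*45 = -135)
V(k) = 1 + k**2 + 73*k (V(k) = (k**2 + 73*k) + 1 = 1 + k**2 + 73*k)
1/(b(t(-8, -10)) + V(186)) = 1/(-135 + (1 + 186**2 + 73*186)) = 1/(-135 + (1 + 34596 + 13578)) = 1/(-135 + 48175) = 1/48040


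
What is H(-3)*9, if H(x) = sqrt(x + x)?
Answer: 9*I*sqrt(6) ≈ 22.045*I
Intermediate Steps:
H(x) = sqrt(2)*sqrt(x) (H(x) = sqrt(2*x) = sqrt(2)*sqrt(x))
H(-3)*9 = (sqrt(2)*sqrt(-3))*9 = (sqrt(2)*(I*sqrt(3)))*9 = (I*sqrt(6))*9 = 9*I*sqrt(6)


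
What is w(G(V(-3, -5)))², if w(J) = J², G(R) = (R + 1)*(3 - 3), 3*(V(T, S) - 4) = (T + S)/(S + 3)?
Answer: 0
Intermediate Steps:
V(T, S) = 4 + (S + T)/(3*(3 + S)) (V(T, S) = 4 + ((T + S)/(S + 3))/3 = 4 + ((S + T)/(3 + S))/3 = 4 + (S + T)/(3*(3 + S)))
G(R) = 0 (G(R) = (1 + R)*0 = 0)
w(G(V(-3, -5)))² = (0²)² = 0² = 0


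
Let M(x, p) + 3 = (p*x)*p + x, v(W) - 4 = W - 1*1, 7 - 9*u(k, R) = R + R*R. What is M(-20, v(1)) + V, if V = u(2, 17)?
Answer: -3386/9 ≈ -376.22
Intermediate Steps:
u(k, R) = 7/9 - R/9 - R²/9 (u(k, R) = 7/9 - (R + R*R)/9 = 7/9 - (R + R²)/9 = 7/9 + (-R/9 - R²/9) = 7/9 - R/9 - R²/9)
v(W) = 3 + W (v(W) = 4 + (W - 1*1) = 4 + (W - 1) = 4 + (-1 + W) = 3 + W)
V = -299/9 (V = 7/9 - ⅑*17 - ⅑*17² = 7/9 - 17/9 - ⅑*289 = 7/9 - 17/9 - 289/9 = -299/9 ≈ -33.222)
M(x, p) = -3 + x + x*p² (M(x, p) = -3 + ((p*x)*p + x) = -3 + (x*p² + x) = -3 + (x + x*p²) = -3 + x + x*p²)
M(-20, v(1)) + V = (-3 - 20 - 20*(3 + 1)²) - 299/9 = (-3 - 20 - 20*4²) - 299/9 = (-3 - 20 - 20*16) - 299/9 = (-3 - 20 - 320) - 299/9 = -343 - 299/9 = -3386/9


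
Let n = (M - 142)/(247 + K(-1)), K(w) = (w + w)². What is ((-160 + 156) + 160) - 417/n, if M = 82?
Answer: 38009/20 ≈ 1900.4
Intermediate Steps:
K(w) = 4*w² (K(w) = (2*w)² = 4*w²)
n = -60/251 (n = (82 - 142)/(247 + 4*(-1)²) = -60/(247 + 4*1) = -60/(247 + 4) = -60/251 ≈ -0.23904)
((-160 + 156) + 160) - 417/n = ((-160 + 156) + 160) - 417/(-60/251) = (-4 + 160) - 417*(-251/60) = 156 + 34889/20 = 38009/20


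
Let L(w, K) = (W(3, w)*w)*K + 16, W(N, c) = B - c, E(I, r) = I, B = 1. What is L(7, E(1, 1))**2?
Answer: 676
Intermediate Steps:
W(N, c) = 1 - c
L(w, K) = 16 + K*w*(1 - w) (L(w, K) = ((1 - w)*w)*K + 16 = (w*(1 - w))*K + 16 = K*w*(1 - w) + 16 = 16 + K*w*(1 - w))
L(7, E(1, 1))**2 = (16 - 1*1*7*(-1 + 7))**2 = (16 - 1*1*7*6)**2 = (16 - 42)**2 = (-26)**2 = 676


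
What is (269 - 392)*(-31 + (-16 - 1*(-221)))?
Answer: -21402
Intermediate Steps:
(269 - 392)*(-31 + (-16 - 1*(-221))) = -123*(-31 + (-16 + 221)) = -123*(-31 + 205) = -123*174 = -21402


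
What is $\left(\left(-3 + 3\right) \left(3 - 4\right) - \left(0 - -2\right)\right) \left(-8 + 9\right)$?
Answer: $-2$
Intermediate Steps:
$\left(\left(-3 + 3\right) \left(3 - 4\right) - \left(0 - -2\right)\right) \left(-8 + 9\right) = \left(0 \left(-1\right) - \left(0 + 2\right)\right) 1 = \left(0 - 2\right) 1 = \left(-2\right) 1 = -2$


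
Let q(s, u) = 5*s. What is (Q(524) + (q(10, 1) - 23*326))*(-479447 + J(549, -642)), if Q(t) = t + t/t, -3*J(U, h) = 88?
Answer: 9958243967/3 ≈ 3.3194e+9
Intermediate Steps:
J(U, h) = -88/3 (J(U, h) = -⅓*88 = -88/3)
Q(t) = 1 + t (Q(t) = t + 1 = 1 + t)
(Q(524) + (q(10, 1) - 23*326))*(-479447 + J(549, -642)) = ((1 + 524) + (5*10 - 23*326))*(-479447 - 88/3) = (525 + (50 - 7498))*(-1438429/3) = (525 - 7448)*(-1438429/3) = -6923*(-1438429/3) = 9958243967/3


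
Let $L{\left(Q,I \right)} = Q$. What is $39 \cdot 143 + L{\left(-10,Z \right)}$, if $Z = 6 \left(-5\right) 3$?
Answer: $5567$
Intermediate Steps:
$Z = -90$ ($Z = \left(-30\right) 3 = -90$)
$39 \cdot 143 + L{\left(-10,Z \right)} = 39 \cdot 143 - 10 = 5577 - 10 = 5567$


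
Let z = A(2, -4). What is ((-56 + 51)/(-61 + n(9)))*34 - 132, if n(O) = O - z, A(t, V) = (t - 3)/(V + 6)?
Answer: -13256/103 ≈ -128.70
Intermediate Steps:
A(t, V) = (-3 + t)/(6 + V)
z = -1/2 (z = (-3 + 2)/(6 - 4) = -1/2 ≈ -0.50000)
n(O) = 1/2 + O (n(O) = O - 1*(-1/2) = O + 1/2 = 1/2 + O)
((-56 + 51)/(-61 + n(9)))*34 - 132 = ((-56 + 51)/(-61 + (1/2 + 9)))*34 - 132 = -5/(-61 + 19/2)*34 - 132 = -5/(-103/2)*34 - 132 = -5*(-2/103)*34 - 132 = (10/103)*34 - 132 = 340/103 - 132 = -13256/103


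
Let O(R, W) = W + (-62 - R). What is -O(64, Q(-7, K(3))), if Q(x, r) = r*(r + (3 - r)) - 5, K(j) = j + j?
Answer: 113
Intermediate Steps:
K(j) = 2*j
Q(x, r) = -5 + 3*r (Q(x, r) = r*3 - 5 = 3*r - 5 = -5 + 3*r)
O(R, W) = -62 + W - R
-O(64, Q(-7, K(3))) = -(-62 + (-5 + 3*(2*3)) - 1*64) = -(-62 + (-5 + 3*6) - 64) = -(-62 + (-5 + 18) - 64) = -(-62 + 13 - 64) = -1*(-113) = 113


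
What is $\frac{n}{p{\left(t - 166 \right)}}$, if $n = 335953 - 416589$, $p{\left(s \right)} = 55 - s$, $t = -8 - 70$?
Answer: $- \frac{80636}{299} \approx -269.69$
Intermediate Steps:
$t = -78$ ($t = -8 - 70 = -78$)
$n = -80636$
$\frac{n}{p{\left(t - 166 \right)}} = - \frac{80636}{55 - \left(-78 - 166\right)} = - \frac{80636}{55 - -244} = - \frac{80636}{55 + 244} = - \frac{80636}{299}$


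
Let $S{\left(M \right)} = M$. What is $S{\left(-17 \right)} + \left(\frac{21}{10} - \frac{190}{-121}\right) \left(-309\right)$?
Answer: $- \frac{1392839}{1210} \approx -1151.1$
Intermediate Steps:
$S{\left(-17 \right)} + \left(\frac{21}{10} - \frac{190}{-121}\right) \left(-309\right) = -17 + \left(\frac{21}{10} - \frac{190}{-121}\right) \left(-309\right) = -17 + \left(21 \cdot \frac{1}{10} - - \frac{190}{121}\right) \left(-309\right) = -17 + \left(\frac{21}{10} + \frac{190}{121}\right) \left(-309\right) = -17 + \frac{4441}{1210} \left(-309\right) = -17 - \frac{1372269}{1210} = - \frac{1392839}{1210}$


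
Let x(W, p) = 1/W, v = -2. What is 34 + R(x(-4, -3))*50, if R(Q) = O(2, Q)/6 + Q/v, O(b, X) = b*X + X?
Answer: 34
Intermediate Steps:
O(b, X) = X + X*b (O(b, X) = X*b + X = X + X*b)
R(Q) = 0 (R(Q) = (Q*(1 + 2))/6 + Q/(-2) = (Q*3)*(1/6) + Q*(-1/2) = (3*Q)*(1/6) - Q/2 = Q/2 - Q/2 = 0)
34 + R(x(-4, -3))*50 = 34 + 0*50 = 34 + 0 = 34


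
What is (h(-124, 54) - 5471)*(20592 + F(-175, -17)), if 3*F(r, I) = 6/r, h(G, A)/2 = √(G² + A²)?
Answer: -19715284658/175 + 14414392*√4573/175 ≈ -1.0709e+8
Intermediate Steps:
h(G, A) = 2*√(A² + G²) (h(G, A) = 2*√(G² + A²) = 2*√(A² + G²))
F(r, I) = 2/r (F(r, I) = (6/r)/3 = 2/r)
(h(-124, 54) - 5471)*(20592 + F(-175, -17)) = (2*√(54² + (-124)²) - 5471)*(20592 + 2/(-175)) = (2*√(2916 + 15376) - 5471)*(20592 + 2*(-1/175)) = (2*√18292 - 5471)*(20592 - 2/175) = (2*(2*√4573) - 5471)*(3603598/175) = (4*√4573 - 5471)*(3603598/175) = (-5471 + 4*√4573)*(3603598/175) = -19715284658/175 + 14414392*√4573/175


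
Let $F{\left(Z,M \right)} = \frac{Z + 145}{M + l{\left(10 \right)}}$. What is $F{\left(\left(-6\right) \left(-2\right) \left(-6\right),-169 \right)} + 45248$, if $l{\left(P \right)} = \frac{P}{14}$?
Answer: $\frac{53301633}{1178} \approx 45248.0$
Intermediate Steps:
$l{\left(P \right)} = \frac{P}{14}$ ($l{\left(P \right)} = P \frac{1}{14} = \frac{P}{14}$)
$F{\left(Z,M \right)} = \frac{145 + Z}{\frac{5}{7} + M}$ ($F{\left(Z,M \right)} = \frac{Z + 145}{M + \frac{1}{14} \cdot 10} = \frac{145 + Z}{M + \frac{5}{7}} = \frac{145 + Z}{\frac{5}{7} + M}$)
$F{\left(\left(-6\right) \left(-2\right) \left(-6\right),-169 \right)} + 45248 = \frac{7 \left(145 + \left(-6\right) \left(-2\right) \left(-6\right)\right)}{5 + 7 \left(-169\right)} + 45248 = \frac{7 \left(145 + 12 \left(-6\right)\right)}{5 - 1183} + 45248 = \frac{7 \left(145 - 72\right)}{-1178} + 45248 = 7 \left(- \frac{1}{1178}\right) 73 + 45248 = - \frac{511}{1178} + 45248 = \frac{53301633}{1178}$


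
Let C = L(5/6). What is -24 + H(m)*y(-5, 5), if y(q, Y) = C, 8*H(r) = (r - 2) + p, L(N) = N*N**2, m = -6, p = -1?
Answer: -4733/192 ≈ -24.651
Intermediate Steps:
L(N) = N**3
C = 125/216 (C = (5/6)**3 = 125/216 ≈ 0.57870)
H(r) = -3/8 + r/8 (H(r) = ((r - 2) - 1)/8 = ((-2 + r) - 1)/8 = (-3 + r)/8 = -3/8 + r/8)
y(q, Y) = 125/216
-24 + H(m)*y(-5, 5) = -24 + (-3/8 + (1/8)*(-6))*(125/216) = -24 + (-3/8 - 3/4)*(125/216) = -24 - 9/8*125/216 = -24 - 125/192 = -4733/192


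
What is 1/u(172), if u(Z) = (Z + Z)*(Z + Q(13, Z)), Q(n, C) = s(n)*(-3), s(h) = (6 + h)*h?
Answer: -1/195736 ≈ -5.1089e-6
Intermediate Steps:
s(h) = h*(6 + h)
Q(n, C) = -3*n*(6 + n) (Q(n, C) = (n*(6 + n))*(-3) = -3*n*(6 + n))
u(Z) = 2*Z*(-741 + Z) (u(Z) = (Z + Z)*(Z - 3*13*(6 + 13)) = (2*Z)*(Z - 3*13*19) = (2*Z)*(Z - 741) = (2*Z)*(-741 + Z) = 2*Z*(-741 + Z))
1/u(172) = 1/(2*172*(-741 + 172)) = 1/(2*172*(-569)) = 1/(-195736) = -1/195736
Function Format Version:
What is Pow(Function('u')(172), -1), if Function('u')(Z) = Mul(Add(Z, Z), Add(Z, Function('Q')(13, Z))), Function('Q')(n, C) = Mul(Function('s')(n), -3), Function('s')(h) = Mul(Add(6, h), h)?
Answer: Rational(-1, 195736) ≈ -5.1089e-6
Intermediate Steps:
Function('s')(h) = Mul(h, Add(6, h))
Function('Q')(n, C) = Mul(-3, n, Add(6, n)) (Function('Q')(n, C) = Mul(Mul(n, Add(6, n)), -3) = Mul(-3, n, Add(6, n)))
Function('u')(Z) = Mul(2, Z, Add(-741, Z)) (Function('u')(Z) = Mul(Add(Z, Z), Add(Z, Mul(-3, 13, Add(6, 13)))) = Mul(Mul(2, Z), Add(Z, Mul(-3, 13, 19))) = Mul(Mul(2, Z), Add(Z, -741)) = Mul(Mul(2, Z), Add(-741, Z)) = Mul(2, Z, Add(-741, Z)))
Pow(Function('u')(172), -1) = Pow(Mul(2, 172, Add(-741, 172)), -1) = Pow(Mul(2, 172, -569), -1) = Pow(-195736, -1) = Rational(-1, 195736)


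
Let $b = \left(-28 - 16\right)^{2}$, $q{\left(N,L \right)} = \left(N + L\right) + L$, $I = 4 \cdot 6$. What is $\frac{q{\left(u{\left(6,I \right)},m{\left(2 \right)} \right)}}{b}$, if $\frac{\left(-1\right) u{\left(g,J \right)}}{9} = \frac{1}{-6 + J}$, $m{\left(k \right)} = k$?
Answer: $\frac{7}{3872} \approx 0.0018079$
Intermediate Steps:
$I = 24$
$u{\left(g,J \right)} = - \frac{9}{-6 + J}$
$q{\left(N,L \right)} = N + 2 L$ ($q{\left(N,L \right)} = \left(L + N\right) + L = N + 2 L$)
$b = 1936$ ($b = \left(-44\right)^{2} = 1936$)
$\frac{q{\left(u{\left(6,I \right)},m{\left(2 \right)} \right)}}{b} = \frac{- \frac{9}{-6 + 24} + 2 \cdot 2}{1936} = \left(- \frac{9}{18} + 4\right) \frac{1}{1936} = \left(\left(-9\right) \frac{1}{18} + 4\right) \frac{1}{1936} = \left(- \frac{1}{2} + 4\right) \frac{1}{1936} = \frac{7}{2} \cdot \frac{1}{1936} = \frac{7}{3872}$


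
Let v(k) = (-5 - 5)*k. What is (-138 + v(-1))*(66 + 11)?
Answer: -9856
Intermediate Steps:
v(k) = -10*k
(-138 + v(-1))*(66 + 11) = (-138 - 10*(-1))*(66 + 11) = (-138 + 10)*77 = -128*77 = -9856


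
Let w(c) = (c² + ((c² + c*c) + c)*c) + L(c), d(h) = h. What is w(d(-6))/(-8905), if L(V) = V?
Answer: 366/8905 ≈ 0.041101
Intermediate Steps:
w(c) = c + c² + c*(c + 2*c²) (w(c) = (c² + ((c² + c*c) + c)*c) + c = (c² + ((c² + c²) + c)*c) + c = (c² + (2*c² + c)*c) + c = (c² + (c + 2*c²)*c) + c = (c² + c*(c + 2*c²)) + c = c + c² + c*(c + 2*c²))
w(d(-6))/(-8905) = -6*(1 + 2*(-6) + 2*(-6)²)/(-8905) = -6*(1 - 12 + 2*36)*(-1/8905) = -6*(1 - 12 + 72)*(-1/8905) = -6*61*(-1/8905) = -366*(-1/8905) = 366/8905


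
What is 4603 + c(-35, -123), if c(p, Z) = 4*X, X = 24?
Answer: 4699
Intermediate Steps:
c(p, Z) = 96 (c(p, Z) = 4*24 = 96)
4603 + c(-35, -123) = 4603 + 96 = 4699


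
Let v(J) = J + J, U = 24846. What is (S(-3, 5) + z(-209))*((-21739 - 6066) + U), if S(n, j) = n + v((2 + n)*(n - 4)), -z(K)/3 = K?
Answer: -1887842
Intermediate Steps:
v(J) = 2*J
z(K) = -3*K
S(n, j) = n + 2*(-4 + n)*(2 + n) (S(n, j) = n + 2*((2 + n)*(n - 4)) = n + 2*((2 + n)*(-4 + n)) = n + 2*((-4 + n)*(2 + n)) = n + 2*(-4 + n)*(2 + n))
(S(-3, 5) + z(-209))*((-21739 - 6066) + U) = ((-16 - 3*(-3) + 2*(-3)²) - 3*(-209))*((-21739 - 6066) + 24846) = ((-16 + 9 + 2*9) + 627)*(-27805 + 24846) = ((-16 + 9 + 18) + 627)*(-2959) = (11 + 627)*(-2959) = 638*(-2959) = -1887842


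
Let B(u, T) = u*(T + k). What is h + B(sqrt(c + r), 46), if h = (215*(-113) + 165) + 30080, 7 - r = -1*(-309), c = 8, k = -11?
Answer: 5950 + 245*I*sqrt(6) ≈ 5950.0 + 600.13*I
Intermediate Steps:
r = -302 (r = 7 - (-1)*(-309) = 7 - 1*309 = 7 - 309 = -302)
B(u, T) = u*(-11 + T) (B(u, T) = u*(T - 11) = u*(-11 + T))
h = 5950 (h = (-24295 + 165) + 30080 = -24130 + 30080 = 5950)
h + B(sqrt(c + r), 46) = 5950 + sqrt(8 - 302)*(-11 + 46) = 5950 + sqrt(-294)*35 = 5950 + (7*I*sqrt(6))*35 = 5950 + 245*I*sqrt(6)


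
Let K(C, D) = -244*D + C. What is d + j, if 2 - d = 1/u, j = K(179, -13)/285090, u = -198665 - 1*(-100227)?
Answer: 4704794139/2338640785 ≈ 2.0118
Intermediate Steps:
u = -98438 (u = -198665 + 100227 = -98438)
K(C, D) = C - 244*D
j = 1117/95030 (j = (179 - 244*(-13))/285090 = (179 + 3172)*(1/285090) = 3351*(1/285090) = 1117/95030 ≈ 0.011754)
d = 196877/98438 (d = 2 - 1/(-98438) = 2 - 1*(-1/98438) = 2 + 1/98438 = 196877/98438 ≈ 2.0000)
d + j = 196877/98438 + 1117/95030 = 4704794139/2338640785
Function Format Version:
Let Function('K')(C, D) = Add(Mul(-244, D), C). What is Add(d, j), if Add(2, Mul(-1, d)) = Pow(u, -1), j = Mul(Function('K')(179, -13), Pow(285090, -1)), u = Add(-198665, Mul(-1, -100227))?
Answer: Rational(4704794139, 2338640785) ≈ 2.0118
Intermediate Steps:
u = -98438 (u = Add(-198665, 100227) = -98438)
Function('K')(C, D) = Add(C, Mul(-244, D))
j = Rational(1117, 95030) (j = Mul(Add(179, Mul(-244, -13)), Pow(285090, -1)) = Mul(Add(179, 3172), Rational(1, 285090)) = Mul(3351, Rational(1, 285090)) = Rational(1117, 95030) ≈ 0.011754)
d = Rational(196877, 98438) (d = Add(2, Mul(-1, Pow(-98438, -1))) = Add(2, Mul(-1, Rational(-1, 98438))) = Add(2, Rational(1, 98438)) = Rational(196877, 98438) ≈ 2.0000)
Add(d, j) = Add(Rational(196877, 98438), Rational(1117, 95030)) = Rational(4704794139, 2338640785)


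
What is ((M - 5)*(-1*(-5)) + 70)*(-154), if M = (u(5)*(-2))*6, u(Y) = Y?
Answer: 39270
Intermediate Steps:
M = -60 (M = (5*(-2))*6 = -10*6 = -60)
((M - 5)*(-1*(-5)) + 70)*(-154) = ((-60 - 5)*(-1*(-5)) + 70)*(-154) = (-65*5 + 70)*(-154) = (-325 + 70)*(-154) = -255*(-154) = 39270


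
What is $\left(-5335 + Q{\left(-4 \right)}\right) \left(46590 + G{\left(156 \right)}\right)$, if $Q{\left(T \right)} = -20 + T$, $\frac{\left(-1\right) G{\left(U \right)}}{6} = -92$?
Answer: $-252633978$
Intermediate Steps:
$G{\left(U \right)} = 552$ ($G{\left(U \right)} = \left(-6\right) \left(-92\right) = 552$)
$\left(-5335 + Q{\left(-4 \right)}\right) \left(46590 + G{\left(156 \right)}\right) = \left(-5335 - 24\right) \left(46590 + 552\right) = \left(-5335 - 24\right) 47142 = \left(-5359\right) 47142 = -252633978$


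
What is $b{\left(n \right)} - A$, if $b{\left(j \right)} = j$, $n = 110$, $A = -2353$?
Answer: $2463$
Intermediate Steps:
$b{\left(n \right)} - A = 110 - -2353 = 110 + 2353 = 2463$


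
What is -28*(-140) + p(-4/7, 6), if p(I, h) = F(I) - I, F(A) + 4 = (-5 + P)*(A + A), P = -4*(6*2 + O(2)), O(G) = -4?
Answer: 27712/7 ≈ 3958.9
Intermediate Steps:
P = -32 (P = -4*(6*2 - 4) = -4*(12 - 4) = -4*8 = -32)
F(A) = -4 - 74*A (F(A) = -4 + (-5 - 32)*(A + A) = -4 - 74*A)
p(I, h) = -4 - 75*I (p(I, h) = (-4 - 74*I) - I = -4 - 75*I)
-28*(-140) + p(-4/7, 6) = -28*(-140) + (-4 - (-300)/7) = 3920 + (-4 - (-300)/7) = 3920 + (-4 - 75*(-4/7)) = 3920 + (-4 + 300/7) = 3920 + 272/7 = 27712/7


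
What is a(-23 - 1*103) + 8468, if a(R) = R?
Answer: 8342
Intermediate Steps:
a(-23 - 1*103) + 8468 = (-23 - 1*103) + 8468 = (-23 - 103) + 8468 = -126 + 8468 = 8342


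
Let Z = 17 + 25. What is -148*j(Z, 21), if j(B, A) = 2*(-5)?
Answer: 1480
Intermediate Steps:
Z = 42
j(B, A) = -10
-148*j(Z, 21) = -148*(-10) = 1480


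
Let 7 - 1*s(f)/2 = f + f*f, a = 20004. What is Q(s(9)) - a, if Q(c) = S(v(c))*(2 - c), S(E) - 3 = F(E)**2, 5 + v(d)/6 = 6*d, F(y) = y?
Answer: 6060082548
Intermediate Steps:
s(f) = 14 - 2*f - 2*f**2 (s(f) = 14 - 2*(f + f*f) = 14 - 2*(f + f**2) = 14 + (-2*f - 2*f**2) = 14 - 2*f - 2*f**2)
v(d) = -30 + 36*d (v(d) = -30 + 6*(6*d) = -30 + 36*d)
S(E) = 3 + E**2
Q(c) = (2 - c)*(3 + (-30 + 36*c)**2) (Q(c) = (3 + (-30 + 36*c)**2)*(2 - c) = (2 - c)*(3 + (-30 + 36*c)**2))
Q(s(9)) - a = (1806 - 5223*(14 - 2*9 - 2*9**2) - 1296*(14 - 2*9 - 2*9**2)**3 + 4752*(14 - 2*9 - 2*9**2)**2) - 1*20004 = (1806 - 5223*(14 - 18 - 2*81) - 1296*(14 - 18 - 2*81)**3 + 4752*(14 - 18 - 2*81)**2) - 20004 = (1806 - 5223*(14 - 18 - 162) - 1296*(14 - 18 - 162)**3 + 4752*(14 - 18 - 162)**2) - 20004 = (1806 - 5223*(-166) - 1296*(-166)**3 + 4752*(-166)**2) - 20004 = (1806 + 867018 - 1296*(-4574296) + 4752*27556) - 20004 = (1806 + 867018 + 5928287616 + 130946112) - 20004 = 6060102552 - 20004 = 6060082548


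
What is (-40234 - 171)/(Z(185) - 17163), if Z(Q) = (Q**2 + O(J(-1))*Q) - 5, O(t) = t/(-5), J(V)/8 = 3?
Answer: -40405/16169 ≈ -2.4989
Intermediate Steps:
J(V) = 24 (J(V) = 8*3 = 24)
O(t) = -t/5 (O(t) = t*(-1/5) = -t/5)
Z(Q) = -5 + Q**2 - 24*Q/5 (Z(Q) = (Q**2 + (-1/5*24)*Q) - 5 = (Q**2 - 24*Q/5) - 5 = -5 + Q**2 - 24*Q/5)
(-40234 - 171)/(Z(185) - 17163) = (-40234 - 171)/((-5 + 185**2 - 24/5*185) - 17163) = -40405/((-5 + 34225 - 888) - 17163) = -40405/(33332 - 17163) = -40405/16169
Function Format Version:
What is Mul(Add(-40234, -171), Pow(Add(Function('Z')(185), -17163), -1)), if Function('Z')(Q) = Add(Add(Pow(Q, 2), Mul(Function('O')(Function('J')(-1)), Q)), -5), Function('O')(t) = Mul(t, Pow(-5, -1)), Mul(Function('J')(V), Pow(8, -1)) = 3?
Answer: Rational(-40405, 16169) ≈ -2.4989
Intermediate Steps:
Function('J')(V) = 24 (Function('J')(V) = Mul(8, 3) = 24)
Function('O')(t) = Mul(Rational(-1, 5), t) (Function('O')(t) = Mul(t, Rational(-1, 5)) = Mul(Rational(-1, 5), t))
Function('Z')(Q) = Add(-5, Pow(Q, 2), Mul(Rational(-24, 5), Q)) (Function('Z')(Q) = Add(Add(Pow(Q, 2), Mul(Mul(Rational(-1, 5), 24), Q)), -5) = Add(Add(Pow(Q, 2), Mul(Rational(-24, 5), Q)), -5) = Add(-5, Pow(Q, 2), Mul(Rational(-24, 5), Q)))
Mul(Add(-40234, -171), Pow(Add(Function('Z')(185), -17163), -1)) = Mul(Add(-40234, -171), Pow(Add(Add(-5, Pow(185, 2), Mul(Rational(-24, 5), 185)), -17163), -1)) = Mul(-40405, Pow(Add(Add(-5, 34225, -888), -17163), -1)) = Mul(-40405, Pow(Add(33332, -17163), -1)) = Mul(-40405, Pow(16169, -1)) = Mul(-40405, Rational(1, 16169)) = Rational(-40405, 16169)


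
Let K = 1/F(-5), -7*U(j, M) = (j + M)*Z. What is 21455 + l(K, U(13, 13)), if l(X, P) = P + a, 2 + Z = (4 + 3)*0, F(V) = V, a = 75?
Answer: 150762/7 ≈ 21537.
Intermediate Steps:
Z = -2 (Z = -2 + (4 + 3)*0 = -2 + 7*0 = -2 + 0 = -2)
U(j, M) = 2*M/7 + 2*j/7 (U(j, M) = -(j + M)*(-2)/7 = -(M + j)*(-2)/7 = -(-2*M - 2*j)/7 = 2*M/7 + 2*j/7)
K = -1/5 (K = 1/(-5) = -1/5 ≈ -0.20000)
l(X, P) = 75 + P (l(X, P) = P + 75 = 75 + P)
21455 + l(K, U(13, 13)) = 21455 + (75 + ((2/7)*13 + (2/7)*13)) = 21455 + (75 + (26/7 + 26/7)) = 21455 + (75 + 52/7) = 21455 + 577/7 = 150762/7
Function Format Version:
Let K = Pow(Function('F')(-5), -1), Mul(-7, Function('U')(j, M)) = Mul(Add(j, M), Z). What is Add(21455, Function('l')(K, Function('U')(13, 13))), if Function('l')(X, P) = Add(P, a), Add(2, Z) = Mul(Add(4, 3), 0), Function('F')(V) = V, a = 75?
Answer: Rational(150762, 7) ≈ 21537.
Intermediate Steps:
Z = -2 (Z = Add(-2, Mul(Add(4, 3), 0)) = Add(-2, Mul(7, 0)) = Add(-2, 0) = -2)
Function('U')(j, M) = Add(Mul(Rational(2, 7), M), Mul(Rational(2, 7), j)) (Function('U')(j, M) = Mul(Rational(-1, 7), Mul(Add(j, M), -2)) = Mul(Rational(-1, 7), Mul(Add(M, j), -2)) = Mul(Rational(-1, 7), Add(Mul(-2, M), Mul(-2, j))) = Add(Mul(Rational(2, 7), M), Mul(Rational(2, 7), j)))
K = Rational(-1, 5) (K = Pow(-5, -1) = Rational(-1, 5) ≈ -0.20000)
Function('l')(X, P) = Add(75, P) (Function('l')(X, P) = Add(P, 75) = Add(75, P))
Add(21455, Function('l')(K, Function('U')(13, 13))) = Add(21455, Add(75, Add(Mul(Rational(2, 7), 13), Mul(Rational(2, 7), 13)))) = Add(21455, Add(75, Add(Rational(26, 7), Rational(26, 7)))) = Add(21455, Add(75, Rational(52, 7))) = Add(21455, Rational(577, 7)) = Rational(150762, 7)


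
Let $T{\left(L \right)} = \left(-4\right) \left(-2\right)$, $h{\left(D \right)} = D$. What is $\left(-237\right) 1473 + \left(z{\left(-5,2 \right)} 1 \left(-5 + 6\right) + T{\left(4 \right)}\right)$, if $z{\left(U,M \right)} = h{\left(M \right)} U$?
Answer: $-349103$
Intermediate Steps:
$z{\left(U,M \right)} = M U$
$T{\left(L \right)} = 8$
$\left(-237\right) 1473 + \left(z{\left(-5,2 \right)} 1 \left(-5 + 6\right) + T{\left(4 \right)}\right) = \left(-237\right) 1473 + \left(2 \left(-5\right) 1 \left(-5 + 6\right) + 8\right) = -349101 + \left(\left(-10\right) 1 \cdot 1 + 8\right) = -349101 + \left(\left(-10\right) 1 + 8\right) = -349101 + \left(-10 + 8\right) = -349101 - 2 = -349103$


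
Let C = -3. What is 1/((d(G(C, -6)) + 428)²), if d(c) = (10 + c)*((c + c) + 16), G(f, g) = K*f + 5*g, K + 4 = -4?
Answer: 1/197136 ≈ 5.0726e-6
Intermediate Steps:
K = -8 (K = -4 - 4 = -8)
G(f, g) = -8*f + 5*g
d(c) = (10 + c)*(16 + 2*c) (d(c) = (10 + c)*(2*c + 16) = (10 + c)*(16 + 2*c))
1/((d(G(C, -6)) + 428)²) = 1/(((160 + 2*(-8*(-3) + 5*(-6))² + 36*(-8*(-3) + 5*(-6))) + 428)²) = 1/(((160 + 2*(24 - 30)² + 36*(24 - 30)) + 428)²) = 1/(((160 + 2*(-6)² + 36*(-6)) + 428)²) = 1/(((160 + 2*36 - 216) + 428)²) = 1/(((160 + 72 - 216) + 428)²) = 1/((16 + 428)²) = 1/(444²) = 1/197136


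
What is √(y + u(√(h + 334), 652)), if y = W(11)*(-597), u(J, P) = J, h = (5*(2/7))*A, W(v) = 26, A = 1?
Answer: √(-760578 + 14*√4109)/7 ≈ 124.51*I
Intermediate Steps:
h = 10/7 (h = (5*(2/7))*1 = (10/7)*1 = 10/7 ≈ 1.4286)
y = -15522 (y = 26*(-597) = -15522)
√(y + u(√(h + 334), 652)) = √(-15522 + √(10/7 + 334)) = √(-15522 + √(2348/7)) = √(-15522 + 2*√4109/7)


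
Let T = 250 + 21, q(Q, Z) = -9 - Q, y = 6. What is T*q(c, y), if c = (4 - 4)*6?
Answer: -2439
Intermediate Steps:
c = 0 (c = 0*6 = 0)
T = 271
T*q(c, y) = 271*(-9 - 1*0) = 271*(-9 + 0) = 271*(-9) = -2439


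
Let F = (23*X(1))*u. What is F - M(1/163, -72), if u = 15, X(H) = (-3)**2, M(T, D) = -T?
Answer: 506116/163 ≈ 3105.0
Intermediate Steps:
X(H) = 9
F = 3105 (F = (23*9)*15 = 207*15 = 3105)
F - M(1/163, -72) = 3105 - (-1)/163 = 3105 - 1*(-1/163) = 3105 + 1/163 = 506116/163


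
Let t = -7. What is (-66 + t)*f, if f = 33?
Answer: -2409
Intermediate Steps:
(-66 + t)*f = (-66 - 7)*33 = -73*33 = -2409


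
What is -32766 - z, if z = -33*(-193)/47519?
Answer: -1557013923/47519 ≈ -32766.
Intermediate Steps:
z = 6369/47519 (z = 6369*(1/47519) = 6369/47519 ≈ 0.13403)
-32766 - z = -32766 - 1*6369/47519 = -32766 - 6369/47519 = -1557013923/47519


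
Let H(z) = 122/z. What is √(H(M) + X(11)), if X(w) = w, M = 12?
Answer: √762/6 ≈ 4.6007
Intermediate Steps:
√(H(M) + X(11)) = √(122/12 + 11) = √(122*(1/12) + 11) = √(61/6 + 11) = √(127/6) = √762/6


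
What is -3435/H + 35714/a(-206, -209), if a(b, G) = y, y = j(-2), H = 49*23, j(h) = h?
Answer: -20128274/1127 ≈ -17860.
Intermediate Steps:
H = 1127
y = -2
a(b, G) = -2
-3435/H + 35714/a(-206, -209) = -3435/1127 + 35714/(-2) = -3435*1/1127 + 35714*(-½) = -3435/1127 - 17857 = -20128274/1127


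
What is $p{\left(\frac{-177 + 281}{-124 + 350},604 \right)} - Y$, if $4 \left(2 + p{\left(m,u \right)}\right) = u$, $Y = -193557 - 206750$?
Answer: $400456$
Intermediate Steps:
$Y = -400307$
$p{\left(m,u \right)} = -2 + \frac{u}{4}$
$p{\left(\frac{-177 + 281}{-124 + 350},604 \right)} - Y = \left(-2 + \frac{1}{4} \cdot 604\right) - -400307 = \left(-2 + 151\right) + 400307 = 149 + 400307 = 400456$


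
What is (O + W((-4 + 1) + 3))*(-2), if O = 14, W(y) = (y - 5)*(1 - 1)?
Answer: -28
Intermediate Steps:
W(y) = 0 (W(y) = (-5 + y)*0 = 0)
(O + W((-4 + 1) + 3))*(-2) = (14 + 0)*(-2) = 14*(-2) = -28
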